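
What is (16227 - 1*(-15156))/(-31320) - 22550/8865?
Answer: -7292417/2056680 ≈ -3.5457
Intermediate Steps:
(16227 - 1*(-15156))/(-31320) - 22550/8865 = (16227 + 15156)*(-1/31320) - 22550*1/8865 = 31383*(-1/31320) - 4510/1773 = -3487/3480 - 4510/1773 = -7292417/2056680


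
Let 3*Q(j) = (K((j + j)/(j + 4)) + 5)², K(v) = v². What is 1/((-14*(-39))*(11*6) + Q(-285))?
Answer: 18704518563/674554006223293 ≈ 2.7729e-5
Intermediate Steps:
Q(j) = (5 + 4*j²/(4 + j)²)²/3 (Q(j) = (((j + j)/(j + 4))² + 5)²/3 = (((2*j)/(4 + j))² + 5)²/3 = ((2*j/(4 + j))² + 5)²/3 = (4*j²/(4 + j)² + 5)²/3 = (5 + 4*j²/(4 + j)²)²/3)
1/((-14*(-39))*(11*6) + Q(-285)) = 1/((-14*(-39))*(11*6) + (4*(-285)² + 5*(4 - 285)²)²/(3*(4 - 285)⁴)) = 1/(546*66 + (⅓)*(4*81225 + 5*(-281)²)²/(-281)⁴) = 1/(36036 + (⅓)*(1/6234839521)*(324900 + 5*78961)²) = 1/(36036 + (⅓)*(1/6234839521)*(324900 + 394805)²) = 1/(36036 + (⅓)*(1/6234839521)*719705²) = 1/(36036 + (⅓)*(1/6234839521)*517975287025) = 1/(36036 + 517975287025/18704518563) = 1/(674554006223293/18704518563) = 18704518563/674554006223293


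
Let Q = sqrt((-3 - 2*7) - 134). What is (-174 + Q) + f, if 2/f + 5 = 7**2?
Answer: -3827/22 + I*sqrt(151) ≈ -173.95 + 12.288*I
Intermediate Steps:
f = 1/22 (f = 2/(-5 + 7**2) = 2/(-5 + 49) = 2/44 = 2*(1/44) = 1/22 ≈ 0.045455)
Q = I*sqrt(151) (Q = sqrt((-3 - 14) - 134) = sqrt(-17 - 134) = sqrt(-151) = I*sqrt(151) ≈ 12.288*I)
(-174 + Q) + f = (-174 + I*sqrt(151)) + 1/22 = -3827/22 + I*sqrt(151)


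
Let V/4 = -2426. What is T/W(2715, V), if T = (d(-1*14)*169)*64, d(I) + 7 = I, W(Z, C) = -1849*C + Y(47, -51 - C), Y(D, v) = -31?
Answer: -17472/1380205 ≈ -0.012659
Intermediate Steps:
V = -9704 (V = 4*(-2426) = -9704)
W(Z, C) = -31 - 1849*C (W(Z, C) = -1849*C - 31 = -31 - 1849*C)
d(I) = -7 + I
T = -227136 (T = ((-7 - 1*14)*169)*64 = ((-7 - 14)*169)*64 = -21*169*64 = -3549*64 = -227136)
T/W(2715, V) = -227136/(-31 - 1849*(-9704)) = -227136/(-31 + 17942696) = -227136/17942665 = -227136*1/17942665 = -17472/1380205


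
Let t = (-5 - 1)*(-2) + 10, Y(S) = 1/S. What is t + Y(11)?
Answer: 243/11 ≈ 22.091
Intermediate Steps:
t = 22 (t = -6*(-2) + 10 = 12 + 10 = 22)
t + Y(11) = 22 + 1/11 = 243/11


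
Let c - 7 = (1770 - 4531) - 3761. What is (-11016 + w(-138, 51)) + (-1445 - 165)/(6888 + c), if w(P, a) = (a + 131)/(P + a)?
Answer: -357688172/32451 ≈ -11022.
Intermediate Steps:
c = -6515 (c = 7 + ((1770 - 4531) - 3761) = 7 + (-2761 - 3761) = 7 - 6522 = -6515)
w(P, a) = (131 + a)/(P + a)
(-11016 + w(-138, 51)) + (-1445 - 165)/(6888 + c) = (-11016 + (131 + 51)/(-138 + 51)) + (-1445 - 165)/(6888 - 6515) = (-11016 + 182/(-87)) - 1610/373 = (-11016 - 1/87*182) - 1610*1/373 = (-11016 - 182/87) - 1610/373 = -958574/87 - 1610/373 = -357688172/32451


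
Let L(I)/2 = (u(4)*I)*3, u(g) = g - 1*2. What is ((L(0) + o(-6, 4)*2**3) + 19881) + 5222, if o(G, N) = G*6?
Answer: 24815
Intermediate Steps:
u(g) = -2 + g (u(g) = g - 2 = -2 + g)
o(G, N) = 6*G
L(I) = 12*I (L(I) = 2*(((-2 + 4)*I)*3) = 2*((2*I)*3) = 2*(6*I) = 12*I)
((L(0) + o(-6, 4)*2**3) + 19881) + 5222 = ((12*0 + (6*(-6))*2**3) + 19881) + 5222 = ((0 - 36*8) + 19881) + 5222 = ((0 - 288) + 19881) + 5222 = (-288 + 19881) + 5222 = 19593 + 5222 = 24815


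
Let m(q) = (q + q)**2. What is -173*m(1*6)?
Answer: -24912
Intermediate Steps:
m(q) = 4*q**2 (m(q) = (2*q)**2 = 4*q**2)
-173*m(1*6) = -692*(1*6)**2 = -692*6**2 = -692*36 = -173*144 = -24912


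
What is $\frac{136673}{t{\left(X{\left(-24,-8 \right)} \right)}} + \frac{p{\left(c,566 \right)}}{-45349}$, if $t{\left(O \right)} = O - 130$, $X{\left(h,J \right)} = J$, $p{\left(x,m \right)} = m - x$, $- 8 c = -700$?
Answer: $- \frac{3099024955}{3129081} \approx -990.39$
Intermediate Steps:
$c = \frac{175}{2}$ ($c = \left(- \frac{1}{8}\right) \left(-700\right) = \frac{175}{2} \approx 87.5$)
$t{\left(O \right)} = -130 + O$ ($t{\left(O \right)} = O - 130 = -130 + O$)
$\frac{136673}{t{\left(X{\left(-24,-8 \right)} \right)}} + \frac{p{\left(c,566 \right)}}{-45349} = \frac{136673}{-130 - 8} + \frac{566 - \frac{175}{2}}{-45349} = \frac{136673}{-138} + \left(566 - \frac{175}{2}\right) \left(- \frac{1}{45349}\right) = 136673 \left(- \frac{1}{138}\right) + \frac{957}{2} \left(- \frac{1}{45349}\right) = - \frac{136673}{138} - \frac{957}{90698} = - \frac{3099024955}{3129081}$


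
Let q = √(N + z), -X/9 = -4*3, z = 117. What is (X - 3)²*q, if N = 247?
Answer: 22050*√91 ≈ 2.1034e+5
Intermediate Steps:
X = 108 (X = -(-36)*3 = -9*(-12) = 108)
q = 2*√91 (q = √(247 + 117) = √364 = 2*√91 ≈ 19.079)
(X - 3)²*q = (108 - 3)²*(2*√91) = 105²*(2*√91) = 11025*(2*√91) = 22050*√91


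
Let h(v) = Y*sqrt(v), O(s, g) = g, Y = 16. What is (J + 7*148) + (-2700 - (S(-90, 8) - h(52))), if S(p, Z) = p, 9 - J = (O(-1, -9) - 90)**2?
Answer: -11366 + 32*sqrt(13) ≈ -11251.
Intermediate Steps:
h(v) = 16*sqrt(v)
J = -9792 (J = 9 - (-9 - 90)**2 = 9 - 1*(-99)**2 = 9 - 1*9801 = 9 - 9801 = -9792)
(J + 7*148) + (-2700 - (S(-90, 8) - h(52))) = (-9792 + 7*148) + (-2700 - (-90 - 16*sqrt(52))) = (-9792 + 1036) + (-2700 - (-90 - 16*2*sqrt(13))) = -8756 + (-2700 - (-90 - 32*sqrt(13))) = -8756 + (-2700 + (90 + 32*sqrt(13))) = -8756 + (-2610 + 32*sqrt(13)) = -11366 + 32*sqrt(13)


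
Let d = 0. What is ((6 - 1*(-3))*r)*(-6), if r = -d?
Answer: 0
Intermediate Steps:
r = 0 (r = -1*0 = 0)
((6 - 1*(-3))*r)*(-6) = ((6 - 1*(-3))*0)*(-6) = ((6 + 3)*0)*(-6) = (9*0)*(-6) = 0*(-6) = 0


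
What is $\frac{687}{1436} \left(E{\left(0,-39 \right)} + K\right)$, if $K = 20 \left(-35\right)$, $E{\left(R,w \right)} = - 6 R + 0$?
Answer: $- \frac{120225}{359} \approx -334.89$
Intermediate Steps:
$E{\left(R,w \right)} = - 6 R$
$K = -700$
$\frac{687}{1436} \left(E{\left(0,-39 \right)} + K\right) = \frac{687}{1436} \left(\left(-6\right) 0 - 700\right) = 687 \cdot \frac{1}{1436} \left(0 - 700\right) = \frac{687}{1436} \left(-700\right) = - \frac{120225}{359}$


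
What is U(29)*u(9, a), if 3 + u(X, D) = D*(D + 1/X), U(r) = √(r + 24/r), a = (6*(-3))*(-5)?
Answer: 8107*√25085/29 ≈ 44276.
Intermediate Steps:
a = 90 (a = -18*(-5) = 90)
u(X, D) = -3 + D*(D + 1/X)
U(29)*u(9, a) = √(29 + 24/29)*(-3 + 90² + 90/9) = √(29 + 24*(1/29))*(-3 + 8100 + 90*(⅑)) = √(29 + 24/29)*(-3 + 8100 + 10) = √(865/29)*8107 = (√25085/29)*8107 = 8107*√25085/29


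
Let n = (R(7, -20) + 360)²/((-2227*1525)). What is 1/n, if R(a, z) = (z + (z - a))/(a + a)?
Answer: -665650300/24930049 ≈ -26.701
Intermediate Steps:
R(a, z) = (-a + 2*z)/(2*a) (R(a, z) = (-a + 2*z)/((2*a)) = (-a + 2*z)*(1/(2*a)) = (-a + 2*z)/(2*a))
n = -24930049/665650300 (n = ((-20 - ½*7)/7 + 360)²/((-2227*1525)) = ((-20 - 7/2)/7 + 360)²/(-3396175) = ((⅐)*(-47/2) + 360)²*(-1/3396175) = (-47/14 + 360)²*(-1/3396175) = (4993/14)²*(-1/3396175) = (24930049/196)*(-1/3396175) = -24930049/665650300 ≈ -0.037452)
1/n = 1/(-24930049/665650300) = -665650300/24930049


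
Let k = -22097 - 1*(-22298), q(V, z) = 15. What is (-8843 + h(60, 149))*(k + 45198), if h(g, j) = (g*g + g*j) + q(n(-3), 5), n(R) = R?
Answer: 168521088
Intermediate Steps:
k = 201 (k = -22097 + 22298 = 201)
h(g, j) = 15 + g² + g*j (h(g, j) = (g*g + g*j) + 15 = (g² + g*j) + 15 = 15 + g² + g*j)
(-8843 + h(60, 149))*(k + 45198) = (-8843 + (15 + 60² + 60*149))*(201 + 45198) = (-8843 + (15 + 3600 + 8940))*45399 = (-8843 + 12555)*45399 = 3712*45399 = 168521088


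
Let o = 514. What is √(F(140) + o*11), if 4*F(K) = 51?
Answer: √22667/2 ≈ 75.278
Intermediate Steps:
F(K) = 51/4 (F(K) = (¼)*51 = 51/4)
√(F(140) + o*11) = √(51/4 + 514*11) = √(51/4 + 5654) = √(22667/4) = √22667/2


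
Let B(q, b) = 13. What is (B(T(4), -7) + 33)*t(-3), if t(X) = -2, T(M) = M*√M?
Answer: -92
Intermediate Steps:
T(M) = M^(3/2)
(B(T(4), -7) + 33)*t(-3) = (13 + 33)*(-2) = 46*(-2) = -92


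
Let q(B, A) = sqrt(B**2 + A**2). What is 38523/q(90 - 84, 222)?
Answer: 12841*sqrt(1370)/2740 ≈ 173.46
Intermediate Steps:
q(B, A) = sqrt(A**2 + B**2)
38523/q(90 - 84, 222) = 38523/(sqrt(222**2 + (90 - 84)**2)) = 38523/(sqrt(49284 + 6**2)) = 38523/(sqrt(49284 + 36)) = 38523/(sqrt(49320)) = 38523/((6*sqrt(1370))) = 38523*(sqrt(1370)/8220) = 12841*sqrt(1370)/2740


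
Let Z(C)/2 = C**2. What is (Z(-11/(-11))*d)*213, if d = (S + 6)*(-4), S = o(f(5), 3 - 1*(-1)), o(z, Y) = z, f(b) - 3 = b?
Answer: -23856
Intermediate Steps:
Z(C) = 2*C**2
f(b) = 3 + b
S = 8 (S = 3 + 5 = 8)
d = -56 (d = (8 + 6)*(-4) = 14*(-4) = -56)
(Z(-11/(-11))*d)*213 = ((2*(-11/(-11))**2)*(-56))*213 = ((2*(-11*(-1/11))**2)*(-56))*213 = ((2*1**2)*(-56))*213 = ((2*1)*(-56))*213 = (2*(-56))*213 = -112*213 = -23856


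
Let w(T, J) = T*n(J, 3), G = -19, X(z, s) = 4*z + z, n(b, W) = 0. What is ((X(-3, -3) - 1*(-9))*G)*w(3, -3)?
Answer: 0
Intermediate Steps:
X(z, s) = 5*z
w(T, J) = 0 (w(T, J) = T*0 = 0)
((X(-3, -3) - 1*(-9))*G)*w(3, -3) = ((5*(-3) - 1*(-9))*(-19))*0 = ((-15 + 9)*(-19))*0 = -6*(-19)*0 = 114*0 = 0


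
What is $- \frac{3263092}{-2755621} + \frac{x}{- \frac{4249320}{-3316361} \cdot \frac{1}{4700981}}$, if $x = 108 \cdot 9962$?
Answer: $\frac{113286956825703750686537}{28699792715} \approx 3.9473 \cdot 10^{12}$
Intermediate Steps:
$x = 1075896$
$- \frac{3263092}{-2755621} + \frac{x}{- \frac{4249320}{-3316361} \cdot \frac{1}{4700981}} = - \frac{3263092}{-2755621} + \frac{1075896}{- \frac{4249320}{-3316361} \cdot \frac{1}{4700981}} = \left(-3263092\right) \left(- \frac{1}{2755621}\right) + \frac{1075896}{\left(-4249320\right) \left(- \frac{1}{3316361}\right) \frac{1}{4700981}} = \frac{3263092}{2755621} + \frac{1075896}{\frac{4249320}{3316361} \cdot \frac{1}{4700981}} = \frac{3263092}{2755621} + \frac{1075896}{\frac{4249320}{15590150050141}} = \frac{3263092}{2755621} + 1075896 \cdot \frac{15590150050141}{4249320} = \frac{3263092}{2755621} + \frac{41111225682221817}{10415} = \frac{113286956825703750686537}{28699792715}$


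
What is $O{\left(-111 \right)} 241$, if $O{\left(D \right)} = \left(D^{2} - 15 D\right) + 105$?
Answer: $3395931$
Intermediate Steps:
$O{\left(D \right)} = 105 + D^{2} - 15 D$
$O{\left(-111 \right)} 241 = \left(105 + \left(-111\right)^{2} - -1665\right) 241 = \left(105 + 12321 + 1665\right) 241 = 14091 \cdot 241 = 3395931$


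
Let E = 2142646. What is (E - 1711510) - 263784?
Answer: 167352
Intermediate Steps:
(E - 1711510) - 263784 = (2142646 - 1711510) - 263784 = 431136 - 263784 = 167352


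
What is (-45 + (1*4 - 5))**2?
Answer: 2116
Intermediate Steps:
(-45 + (1*4 - 5))**2 = (-45 + (4 - 5))**2 = (-45 - 1)**2 = (-46)**2 = 2116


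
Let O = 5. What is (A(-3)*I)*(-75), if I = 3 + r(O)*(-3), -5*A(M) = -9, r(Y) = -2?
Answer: -1215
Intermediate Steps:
A(M) = 9/5 (A(M) = -1/5*(-9) = 9/5)
I = 9 (I = 3 - 2*(-3) = 3 + 6 = 9)
(A(-3)*I)*(-75) = ((9/5)*9)*(-75) = (81/5)*(-75) = -1215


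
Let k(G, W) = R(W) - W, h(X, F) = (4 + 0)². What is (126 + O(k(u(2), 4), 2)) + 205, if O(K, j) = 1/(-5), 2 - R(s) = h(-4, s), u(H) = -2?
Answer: 1654/5 ≈ 330.80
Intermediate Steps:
h(X, F) = 16 (h(X, F) = 4² = 16)
R(s) = -14 (R(s) = 2 - 1*16 = 2 - 16 = -14)
k(G, W) = -14 - W
O(K, j) = -⅕
(126 + O(k(u(2), 4), 2)) + 205 = (126 - ⅕) + 205 = 629/5 + 205 = 1654/5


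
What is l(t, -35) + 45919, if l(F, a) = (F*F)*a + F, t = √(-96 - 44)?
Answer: 50819 + 2*I*√35 ≈ 50819.0 + 11.832*I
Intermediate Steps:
t = 2*I*√35 (t = √(-140) = 2*I*√35 ≈ 11.832*I)
l(F, a) = F + a*F² (l(F, a) = F²*a + F = a*F² + F = F + a*F²)
l(t, -35) + 45919 = (2*I*√35)*(1 + (2*I*√35)*(-35)) + 45919 = (2*I*√35)*(1 - 70*I*√35) + 45919 = 2*I*√35*(1 - 70*I*√35) + 45919 = 45919 + 2*I*√35*(1 - 70*I*√35)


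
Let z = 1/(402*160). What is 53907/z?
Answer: 3467298240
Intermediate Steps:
z = 1/64320 ≈ 1.5547e-5
53907/z = 53907/(1/64320) = 53907*64320 = 3467298240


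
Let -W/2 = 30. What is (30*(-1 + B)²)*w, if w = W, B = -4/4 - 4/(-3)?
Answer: -800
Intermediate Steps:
B = ⅓ (B = -4*¼ - 4*(-⅓) = -1 + 4/3 = ⅓ ≈ 0.33333)
W = -60 (W = -2*30 = -60)
w = -60
(30*(-1 + B)²)*w = (30*(-1 + ⅓)²)*(-60) = (30*(-⅔)²)*(-60) = (30*(4/9))*(-60) = (40/3)*(-60) = -800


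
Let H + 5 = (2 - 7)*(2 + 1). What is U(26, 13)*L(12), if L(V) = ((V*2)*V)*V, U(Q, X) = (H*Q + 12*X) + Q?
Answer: -1168128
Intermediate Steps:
H = -20 (H = -5 + (2 - 7)*(2 + 1) = -5 - 5*3 = -5 - 15 = -20)
U(Q, X) = -19*Q + 12*X (U(Q, X) = (-20*Q + 12*X) + Q = -19*Q + 12*X)
L(V) = 2*V³ (L(V) = ((2*V)*V)*V = (2*V²)*V = 2*V³)
U(26, 13)*L(12) = (-19*26 + 12*13)*(2*12³) = (-494 + 156)*(2*1728) = -338*3456 = -1168128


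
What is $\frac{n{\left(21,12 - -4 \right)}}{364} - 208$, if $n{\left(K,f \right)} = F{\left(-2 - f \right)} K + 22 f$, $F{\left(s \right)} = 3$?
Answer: $- \frac{75297}{364} \approx -206.86$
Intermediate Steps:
$n{\left(K,f \right)} = 3 K + 22 f$
$\frac{n{\left(21,12 - -4 \right)}}{364} - 208 = \frac{3 \cdot 21 + 22 \left(12 - -4\right)}{364} - 208 = \left(63 + 22 \left(12 + 4\right)\right) \frac{1}{364} - 208 = \left(63 + 22 \cdot 16\right) \frac{1}{364} - 208 = \left(63 + 352\right) \frac{1}{364} - 208 = 415 \cdot \frac{1}{364} - 208 = \frac{415}{364} - 208 = - \frac{75297}{364}$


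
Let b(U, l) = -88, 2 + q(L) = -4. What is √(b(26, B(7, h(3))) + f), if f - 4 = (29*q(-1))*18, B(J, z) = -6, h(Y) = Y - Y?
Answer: 4*I*√201 ≈ 56.71*I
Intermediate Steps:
h(Y) = 0
q(L) = -6 (q(L) = -2 - 4 = -6)
f = -3128 (f = 4 + (29*(-6))*18 = 4 - 174*18 = 4 - 3132 = -3128)
√(b(26, B(7, h(3))) + f) = √(-88 - 3128) = √(-3216) = 4*I*√201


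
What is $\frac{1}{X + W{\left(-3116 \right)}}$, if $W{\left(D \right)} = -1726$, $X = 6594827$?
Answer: $\frac{1}{6593101} \approx 1.5167 \cdot 10^{-7}$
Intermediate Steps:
$\frac{1}{X + W{\left(-3116 \right)}} = \frac{1}{6594827 - 1726} = \frac{1}{6593101}$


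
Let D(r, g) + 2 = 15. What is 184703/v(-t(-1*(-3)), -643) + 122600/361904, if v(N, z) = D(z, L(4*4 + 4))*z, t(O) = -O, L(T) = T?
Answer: -8227492639/378144442 ≈ -21.758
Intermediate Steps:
D(r, g) = 13 (D(r, g) = -2 + 15 = 13)
v(N, z) = 13*z
184703/v(-t(-1*(-3)), -643) + 122600/361904 = 184703/((13*(-643))) + 122600/361904 = 184703/(-8359) + 122600*(1/361904) = 184703*(-1/8359) + 15325/45238 = -184703/8359 + 15325/45238 = -8227492639/378144442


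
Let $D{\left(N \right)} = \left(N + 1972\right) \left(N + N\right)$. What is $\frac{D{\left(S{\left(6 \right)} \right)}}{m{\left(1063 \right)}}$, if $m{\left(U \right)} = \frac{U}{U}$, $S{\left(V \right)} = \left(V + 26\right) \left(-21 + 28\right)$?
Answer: $983808$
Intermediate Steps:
$S{\left(V \right)} = 182 + 7 V$ ($S{\left(V \right)} = \left(26 + V\right) 7 = 182 + 7 V$)
$m{\left(U \right)} = 1$
$D{\left(N \right)} = 2 N \left(1972 + N\right)$ ($D{\left(N \right)} = \left(1972 + N\right) 2 N = 2 N \left(1972 + N\right)$)
$\frac{D{\left(S{\left(6 \right)} \right)}}{m{\left(1063 \right)}} = \frac{2 \left(182 + 7 \cdot 6\right) \left(1972 + \left(182 + 7 \cdot 6\right)\right)}{1} = 2 \left(182 + 42\right) \left(1972 + \left(182 + 42\right)\right) 1 = 2 \cdot 224 \left(1972 + 224\right) 1 = 2 \cdot 224 \cdot 2196 \cdot 1 = 983808 \cdot 1 = 983808$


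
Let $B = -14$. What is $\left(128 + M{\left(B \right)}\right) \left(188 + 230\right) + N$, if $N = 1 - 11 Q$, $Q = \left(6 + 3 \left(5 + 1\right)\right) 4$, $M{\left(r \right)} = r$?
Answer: $46597$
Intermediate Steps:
$Q = 96$ ($Q = \left(6 + 3 \cdot 6\right) 4 = \left(6 + 18\right) 4 = 24 \cdot 4 = 96$)
$N = -1055$ ($N = 1 - 1056 = -1055$)
$\left(128 + M{\left(B \right)}\right) \left(188 + 230\right) + N = \left(128 - 14\right) \left(188 + 230\right) - 1055 = 114 \cdot 418 - 1055 = 47652 - 1055 = 46597$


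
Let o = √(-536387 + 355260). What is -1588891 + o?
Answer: -1588891 + I*√181127 ≈ -1.5889e+6 + 425.59*I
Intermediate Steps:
o = I*√181127 (o = √(-181127) = I*√181127 ≈ 425.59*I)
-1588891 + o = -1588891 + I*√181127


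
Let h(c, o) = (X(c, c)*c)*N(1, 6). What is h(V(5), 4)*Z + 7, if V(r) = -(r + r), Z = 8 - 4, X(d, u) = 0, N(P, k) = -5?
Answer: 7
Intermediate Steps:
Z = 4
V(r) = -2*r
h(c, o) = 0 (h(c, o) = (0*c)*(-5) = 0*(-5) = 0)
h(V(5), 4)*Z + 7 = 0*4 + 7 = 0 + 7 = 7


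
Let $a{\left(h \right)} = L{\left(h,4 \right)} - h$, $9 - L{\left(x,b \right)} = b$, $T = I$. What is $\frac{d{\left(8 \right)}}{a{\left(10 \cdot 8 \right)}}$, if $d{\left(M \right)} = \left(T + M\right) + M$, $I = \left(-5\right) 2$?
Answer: $- \frac{2}{25} \approx -0.08$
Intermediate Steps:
$I = -10$
$T = -10$
$L{\left(x,b \right)} = 9 - b$
$d{\left(M \right)} = -10 + 2 M$ ($d{\left(M \right)} = \left(-10 + M\right) + M = -10 + 2 M$)
$a{\left(h \right)} = 5 - h$ ($a{\left(h \right)} = \left(9 - 4\right) - h = 5 - h$)
$\frac{d{\left(8 \right)}}{a{\left(10 \cdot 8 \right)}} = \frac{-10 + 2 \cdot 8}{5 - 10 \cdot 8} = \frac{-10 + 16}{5 - 80} = \frac{6}{5 - 80} = \frac{6}{-75} = 6 \left(- \frac{1}{75}\right) = - \frac{2}{25}$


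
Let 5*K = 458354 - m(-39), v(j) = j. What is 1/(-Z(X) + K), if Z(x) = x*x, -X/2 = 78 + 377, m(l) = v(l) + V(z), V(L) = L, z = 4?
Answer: -5/3682111 ≈ -1.3579e-6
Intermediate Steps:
m(l) = 4 + l (m(l) = l + 4 = 4 + l)
X = -910 (X = -2*(78 + 377) = -2*455 = -910)
Z(x) = x²
K = 458389/5 (K = (458354 - (4 - 39))/5 = (458354 - 1*(-35))/5 = (458354 + 35)/5 = (⅕)*458389 = 458389/5 ≈ 91678.)
1/(-Z(X) + K) = 1/(-1*(-910)² + 458389/5) = 1/(-1*828100 + 458389/5) = 1/(-828100 + 458389/5) = 1/(-3682111/5) = -5/3682111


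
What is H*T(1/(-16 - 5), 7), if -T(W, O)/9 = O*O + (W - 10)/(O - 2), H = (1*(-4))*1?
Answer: 59208/35 ≈ 1691.7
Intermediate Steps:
H = -4 (H = -4*1 = -4)
T(W, O) = -9*O² - 9*(-10 + W)/(-2 + O) (T(W, O) = -9*(O*O + (W - 10)/(O - 2)) = -9*(O² + (-10 + W)/(-2 + O)) = -9*O² - 9*(-10 + W)/(-2 + O))
H*T(1/(-16 - 5), 7) = -36*(10 - 1/(-16 - 5) - 1*7³ + 2*7²)/(-2 + 7) = -36*(10 - 1/(-21) - 1*343 + 2*49)/5 = -36*(10 - 1*(-1/21) - 343 + 98)/5 = -36*(10 + 1/21 - 343 + 98)/5 = -36*(-4934)/(5*21) = -4*(-14802/35) = 59208/35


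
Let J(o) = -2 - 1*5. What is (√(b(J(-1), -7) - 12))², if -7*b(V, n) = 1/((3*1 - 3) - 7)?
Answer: -587/49 ≈ -11.980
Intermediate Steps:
J(o) = -7 (J(o) = -2 - 5 = -7)
b(V, n) = 1/49 (b(V, n) = -1/(7*((3*1 - 3) - 7)) = -1/(7*((3 - 3) - 7)) = -1/(7*(0 - 7)) = -⅐/(-7) = -⅐*(-⅐) = 1/49)
(√(b(J(-1), -7) - 12))² = (√(1/49 - 12))² = (√(-587/49))² = (I*√587/7)² = -587/49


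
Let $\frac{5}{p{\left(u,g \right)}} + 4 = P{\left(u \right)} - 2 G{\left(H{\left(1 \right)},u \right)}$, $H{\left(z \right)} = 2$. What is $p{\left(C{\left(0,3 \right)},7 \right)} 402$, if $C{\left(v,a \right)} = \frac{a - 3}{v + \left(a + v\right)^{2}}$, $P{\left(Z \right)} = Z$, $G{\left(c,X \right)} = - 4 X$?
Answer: $- \frac{1005}{2} \approx -502.5$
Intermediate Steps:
$C{\left(v,a \right)} = \frac{-3 + a}{v + \left(a + v\right)^{2}}$
$p{\left(u,g \right)} = \frac{5}{-4 + 9 u}$ ($p{\left(u,g \right)} = \frac{5}{-4 - \left(- u + 2 \left(-4\right) u\right)} = \frac{5}{-4 + \left(u + 8 u\right)} = \frac{5}{-4 + 9 u}$)
$p{\left(C{\left(0,3 \right)},7 \right)} 402 = \frac{5}{-4 + 9 \frac{-3 + 3}{0 + \left(3 + 0\right)^{2}}} \cdot 402 = \frac{5}{-4 + 9 \frac{1}{0 + 3^{2}} \cdot 0} \cdot 402 = \frac{5}{-4 + 9 \frac{1}{0 + 9} \cdot 0} \cdot 402 = \frac{5}{-4 + 9 \cdot \frac{1}{9} \cdot 0} \cdot 402 = \frac{5}{-4 + 9 \cdot 0} \cdot 402 = \frac{5}{-4 + 0} \cdot 402 = \frac{5}{-4} \cdot 402 = 5 \left(- \frac{1}{4}\right) 402 = \left(- \frac{5}{4}\right) 402 = - \frac{1005}{2}$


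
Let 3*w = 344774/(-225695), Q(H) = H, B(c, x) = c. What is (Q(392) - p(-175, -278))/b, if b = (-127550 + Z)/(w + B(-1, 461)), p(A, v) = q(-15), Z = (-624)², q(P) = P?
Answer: -415896613/177278457210 ≈ -0.0023460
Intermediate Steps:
Z = 389376
p(A, v) = -15
w = -344774/677085 (w = (344774/(-225695))/3 = (344774*(-1/225695))/3 = (⅓)*(-344774/225695) = -344774/677085 ≈ -0.50920)
b = -177278457210/1021859 (b = (-127550 + 389376)/(-344774/677085 - 1) = 261826/(-1021859/677085) = 261826*(-677085/1021859) = -177278457210/1021859 ≈ -1.7349e+5)
(Q(392) - p(-175, -278))/b = (392 - 1*(-15))/(-177278457210/1021859) = (392 + 15)*(-1021859/177278457210) = 407*(-1021859/177278457210) = -415896613/177278457210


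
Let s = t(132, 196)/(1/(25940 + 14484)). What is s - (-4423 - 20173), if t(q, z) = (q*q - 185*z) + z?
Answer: -753478764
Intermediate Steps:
t(q, z) = q² - 184*z (t(q, z) = (q² - 185*z) + z = q² - 184*z)
s = -753503360 (s = (132² - 184*196)/(1/(25940 + 14484)) = (17424 - 36064)/(1/40424) = -18640/1/40424 = -18640*40424 = -753503360)
s - (-4423 - 20173) = -753503360 - (-4423 - 20173) = -753503360 - 1*(-24596) = -753503360 + 24596 = -753478764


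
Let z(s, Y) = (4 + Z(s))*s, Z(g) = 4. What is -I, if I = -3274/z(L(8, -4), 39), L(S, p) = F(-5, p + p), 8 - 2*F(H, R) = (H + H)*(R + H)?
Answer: -1637/244 ≈ -6.7090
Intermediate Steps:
F(H, R) = 4 - H*(H + R) (F(H, R) = 4 - (H + H)*(R + H)/2 = 4 - 2*H*(H + R)/2 = 4 - H*(H + R))
L(S, p) = -21 + 10*p (L(S, p) = 4 - 1*(-5)² - 1*(-5)*(p + p) = 4 - 1*25 - 1*(-5)*2*p = 4 - 25 + 10*p = -21 + 10*p)
z(s, Y) = 8*s (z(s, Y) = (4 + 4)*s = 8*s)
I = 1637/244 (I = -3274*1/(8*(-21 + 10*(-4))) = -3274*1/(8*(-21 - 40)) = -3274/(8*(-61)) = -3274/(-488) = -3274*(-1/488) = 1637/244 ≈ 6.7090)
-I = -1*1637/244 = -1637/244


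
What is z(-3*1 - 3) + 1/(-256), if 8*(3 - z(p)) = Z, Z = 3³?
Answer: -97/256 ≈ -0.37891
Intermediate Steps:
Z = 27
z(p) = -3/8 (z(p) = 3 - ⅛*27 = 3 - 27/8 = -3/8)
z(-3*1 - 3) + 1/(-256) = -3/8 + 1/(-256) = -3/8 - 1/256 = -97/256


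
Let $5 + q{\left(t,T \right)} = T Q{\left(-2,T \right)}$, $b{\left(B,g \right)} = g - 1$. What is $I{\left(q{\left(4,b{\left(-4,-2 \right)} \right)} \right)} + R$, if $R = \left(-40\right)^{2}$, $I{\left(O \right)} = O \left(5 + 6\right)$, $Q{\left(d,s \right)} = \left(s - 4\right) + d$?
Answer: $1842$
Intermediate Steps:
$Q{\left(d,s \right)} = -4 + d + s$ ($Q{\left(d,s \right)} = \left(-4 + s\right) + d = -4 + d + s$)
$b{\left(B,g \right)} = -1 + g$
$q{\left(t,T \right)} = -5 + T \left(-6 + T\right)$ ($q{\left(t,T \right)} = -5 + T \left(-4 - 2 + T\right) = -5 + T \left(-6 + T\right)$)
$I{\left(O \right)} = 11 O$ ($I{\left(O \right)} = O 11 = 11 O$)
$R = 1600$
$I{\left(q{\left(4,b{\left(-4,-2 \right)} \right)} \right)} + R = 11 \left(-5 + \left(-1 - 2\right) \left(-6 - 3\right)\right) + 1600 = 11 \left(-5 - 3 \left(-6 - 3\right)\right) + 1600 = 11 \left(-5 - -27\right) + 1600 = 11 \left(-5 + 27\right) + 1600 = 11 \cdot 22 + 1600 = 242 + 1600 = 1842$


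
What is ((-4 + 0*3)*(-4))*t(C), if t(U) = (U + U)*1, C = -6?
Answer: -192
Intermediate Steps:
t(U) = 2*U (t(U) = (2*U)*1 = 2*U)
((-4 + 0*3)*(-4))*t(C) = ((-4 + 0*3)*(-4))*(2*(-6)) = ((-4 + 0)*(-4))*(-12) = -4*(-4)*(-12) = 16*(-12) = -192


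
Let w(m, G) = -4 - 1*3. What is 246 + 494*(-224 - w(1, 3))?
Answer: -106952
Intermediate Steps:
w(m, G) = -7 (w(m, G) = -4 - 3 = -7)
246 + 494*(-224 - w(1, 3)) = 246 + 494*(-224 - 1*(-7)) = 246 + 494*(-224 + 7) = 246 + 494*(-217) = 246 - 107198 = -106952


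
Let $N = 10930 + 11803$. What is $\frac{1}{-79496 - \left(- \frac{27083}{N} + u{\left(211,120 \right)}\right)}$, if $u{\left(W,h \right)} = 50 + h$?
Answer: $- \frac{22733}{1811020095} \approx -1.2553 \cdot 10^{-5}$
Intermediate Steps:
$N = 22733$
$\frac{1}{-79496 - \left(- \frac{27083}{N} + u{\left(211,120 \right)}\right)} = \frac{1}{-79496 + \left(\frac{27083}{22733} - \left(50 + 120\right)\right)} = \frac{1}{-79496 + \left(27083 \cdot \frac{1}{22733} - 170\right)} = \frac{1}{-79496 + \left(\frac{27083}{22733} - 170\right)} = \frac{1}{-79496 - \frac{3837527}{22733}} = \frac{1}{- \frac{1811020095}{22733}} = - \frac{22733}{1811020095}$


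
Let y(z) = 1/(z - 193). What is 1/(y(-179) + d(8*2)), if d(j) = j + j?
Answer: 372/11903 ≈ 0.031253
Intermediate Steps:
d(j) = 2*j
y(z) = 1/(-193 + z)
1/(y(-179) + d(8*2)) = 1/(1/(-193 - 179) + 2*(8*2)) = 1/(1/(-372) + 2*16) = 1/(-1/372 + 32) = 1/(11903/372) = 372/11903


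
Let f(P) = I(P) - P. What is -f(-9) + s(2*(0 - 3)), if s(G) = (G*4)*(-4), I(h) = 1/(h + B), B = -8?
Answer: 1480/17 ≈ 87.059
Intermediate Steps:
I(h) = 1/(-8 + h) (I(h) = 1/(h - 8) = 1/(-8 + h))
f(P) = 1/(-8 + P) - P
s(G) = -16*G (s(G) = (4*G)*(-4) = -16*G)
-f(-9) + s(2*(0 - 3)) = -(1 - 1*(-9)*(-8 - 9))/(-8 - 9) - 32*(0 - 3) = -(1 - 1*(-9)*(-17))/(-17) - 32*(-3) = -(-1)*(1 - 153)/17 - 16*(-6) = -(-1)*(-152)/17 + 96 = -1*152/17 + 96 = -152/17 + 96 = 1480/17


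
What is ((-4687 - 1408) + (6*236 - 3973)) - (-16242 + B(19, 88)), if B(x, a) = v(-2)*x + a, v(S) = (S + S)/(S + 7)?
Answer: 37586/5 ≈ 7517.2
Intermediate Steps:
v(S) = 2*S/(7 + S) (v(S) = (2*S)/(7 + S) = 2*S/(7 + S))
B(x, a) = a - 4*x/5 (B(x, a) = (2*(-2)/(7 - 2))*x + a = (2*(-2)/5)*x + a = (2*(-2)*(1/5))*x + a = -4*x/5 + a = a - 4*x/5)
((-4687 - 1408) + (6*236 - 3973)) - (-16242 + B(19, 88)) = ((-4687 - 1408) + (6*236 - 3973)) - (-16242 + (88 - 4/5*19)) = (-6095 + (1416 - 3973)) - (-16242 + (88 - 76/5)) = (-6095 - 2557) - (-16242 + 364/5) = -8652 - 1*(-80846/5) = -8652 + 80846/5 = 37586/5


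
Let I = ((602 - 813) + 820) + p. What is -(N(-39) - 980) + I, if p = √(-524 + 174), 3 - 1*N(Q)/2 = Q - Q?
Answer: 1583 + 5*I*√14 ≈ 1583.0 + 18.708*I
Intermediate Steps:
N(Q) = 6 (N(Q) = 6 - 2*(Q - Q) = 6 - 2*0 = 6 + 0 = 6)
p = 5*I*√14 (p = √(-350) = 5*I*√14 ≈ 18.708*I)
I = 609 + 5*I*√14 (I = ((602 - 813) + 820) + 5*I*√14 = (-211 + 820) + 5*I*√14 = 609 + 5*I*√14 ≈ 609.0 + 18.708*I)
-(N(-39) - 980) + I = -(6 - 980) + (609 + 5*I*√14) = -1*(-974) + (609 + 5*I*√14) = 974 + (609 + 5*I*√14) = 1583 + 5*I*√14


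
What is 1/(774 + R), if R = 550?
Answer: 1/1324 ≈ 0.00075529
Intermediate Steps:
1/(774 + R) = 1/(774 + 550) = 1/1324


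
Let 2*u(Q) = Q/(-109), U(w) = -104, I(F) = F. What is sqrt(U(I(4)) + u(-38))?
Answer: I*sqrt(1233553)/109 ≈ 10.189*I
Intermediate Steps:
u(Q) = -Q/218 (u(Q) = (Q/(-109))/2 = (Q*(-1/109))/2 = (-Q/109)/2 = -Q/218)
sqrt(U(I(4)) + u(-38)) = sqrt(-104 - 1/218*(-38)) = sqrt(-104 + 19/109) = sqrt(-11317/109) = I*sqrt(1233553)/109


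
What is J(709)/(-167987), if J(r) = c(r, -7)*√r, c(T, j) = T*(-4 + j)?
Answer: 7799*√709/167987 ≈ 1.2362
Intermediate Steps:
J(r) = -11*r^(3/2) (J(r) = (r*(-4 - 7))*√r = (r*(-11))*√r = (-11*r)*√r = -11*r^(3/2))
J(709)/(-167987) = -7799*√709/(-167987) = -7799*√709*(-1/167987) = 7799*√709/167987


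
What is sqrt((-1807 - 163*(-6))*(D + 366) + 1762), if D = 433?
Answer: 3*I*sqrt(73401) ≈ 812.78*I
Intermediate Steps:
sqrt((-1807 - 163*(-6))*(D + 366) + 1762) = sqrt((-1807 - 163*(-6))*(433 + 366) + 1762) = sqrt((-1807 + 978)*799 + 1762) = sqrt(-829*799 + 1762) = sqrt(-662371 + 1762) = sqrt(-660609) = 3*I*sqrt(73401)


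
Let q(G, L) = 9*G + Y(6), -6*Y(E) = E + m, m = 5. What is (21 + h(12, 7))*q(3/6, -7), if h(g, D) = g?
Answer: 88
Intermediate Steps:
Y(E) = -⅚ - E/6 (Y(E) = -(E + 5)/6 = -(5 + E)/6 = -⅚ - E/6)
q(G, L) = -11/6 + 9*G (q(G, L) = 9*G + (-⅚ - ⅙*6) = 9*G + (-⅚ - 1) = 9*G - 11/6 = -11/6 + 9*G)
(21 + h(12, 7))*q(3/6, -7) = (21 + 12)*(-11/6 + 9*(3/6)) = 33*(-11/6 + 9*(3*(⅙))) = 33*(-11/6 + 9*(½)) = 33*(-11/6 + 9/2) = 33*(8/3) = 88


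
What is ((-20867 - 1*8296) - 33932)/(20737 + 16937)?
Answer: -63095/37674 ≈ -1.6748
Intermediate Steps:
((-20867 - 1*8296) - 33932)/(20737 + 16937) = ((-20867 - 8296) - 33932)/37674 = (-29163 - 33932)*(1/37674) = -63095*1/37674 = -63095/37674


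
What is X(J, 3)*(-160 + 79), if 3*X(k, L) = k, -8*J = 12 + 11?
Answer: 621/8 ≈ 77.625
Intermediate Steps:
J = -23/8 (J = -(12 + 11)/8 = -⅛*23 = -23/8 ≈ -2.8750)
X(k, L) = k/3
X(J, 3)*(-160 + 79) = ((⅓)*(-23/8))*(-160 + 79) = -23/24*(-81) = 621/8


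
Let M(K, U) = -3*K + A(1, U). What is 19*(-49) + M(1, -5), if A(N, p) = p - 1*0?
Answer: -939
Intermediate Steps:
A(N, p) = p (A(N, p) = p + 0 = p)
M(K, U) = U - 3*K (M(K, U) = -3*K + U = U - 3*K)
19*(-49) + M(1, -5) = 19*(-49) + (-5 - 3*1) = -931 + (-5 - 3) = -931 - 8 = -939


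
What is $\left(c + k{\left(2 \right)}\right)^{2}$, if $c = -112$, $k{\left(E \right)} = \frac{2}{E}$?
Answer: $12321$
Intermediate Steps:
$\left(c + k{\left(2 \right)}\right)^{2} = \left(-112 + \frac{2}{2}\right)^{2} = \left(-112 + 2 \cdot \frac{1}{2}\right)^{2} = \left(-112 + 1\right)^{2} = \left(-111\right)^{2} = 12321$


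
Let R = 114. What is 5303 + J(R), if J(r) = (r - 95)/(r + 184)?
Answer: 1580313/298 ≈ 5303.1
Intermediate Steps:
J(r) = (-95 + r)/(184 + r)
5303 + J(R) = 5303 + (-95 + 114)/(184 + 114) = 5303 + 19/298 = 1580313/298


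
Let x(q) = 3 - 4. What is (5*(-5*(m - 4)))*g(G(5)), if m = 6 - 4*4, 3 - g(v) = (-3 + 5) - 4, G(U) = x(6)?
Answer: 1750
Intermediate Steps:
x(q) = -1
G(U) = -1
g(v) = 5 (g(v) = 3 - ((-3 + 5) - 4) = 3 - (2 - 4) = 3 - 1*(-2) = 3 + 2 = 5)
m = -10 (m = 6 - 16 = -10)
(5*(-5*(m - 4)))*g(G(5)) = (5*(-5*(-10 - 4)))*5 = (5*(-5*(-14)))*5 = (5*70)*5 = 350*5 = 1750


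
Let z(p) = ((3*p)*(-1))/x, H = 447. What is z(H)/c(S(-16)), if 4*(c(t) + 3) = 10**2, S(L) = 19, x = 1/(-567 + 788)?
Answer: -296361/22 ≈ -13471.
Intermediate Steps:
x = 1/221 ≈ 0.0045249
c(t) = 22 (c(t) = -3 + (1/4)*10**2 = -3 + (1/4)*100 = -3 + 25 = 22)
z(p) = -663*p (z(p) = ((3*p)*(-1))/(1/221) = -3*p*221 = -663*p)
z(H)/c(S(-16)) = -663*447/22 = -296361*1/22 = -296361/22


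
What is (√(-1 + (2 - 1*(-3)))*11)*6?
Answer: 132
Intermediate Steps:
(√(-1 + (2 - 1*(-3)))*11)*6 = (√(-1 + (2 + 3))*11)*6 = (√(-1 + 5)*11)*6 = (√4*11)*6 = (2*11)*6 = 22*6 = 132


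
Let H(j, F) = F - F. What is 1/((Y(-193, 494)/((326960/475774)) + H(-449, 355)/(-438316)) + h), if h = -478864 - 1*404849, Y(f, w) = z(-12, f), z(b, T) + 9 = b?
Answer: -163480/144474396867 ≈ -1.1315e-6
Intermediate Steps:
z(b, T) = -9 + b
Y(f, w) = -21 (Y(f, w) = -9 - 12 = -21)
H(j, F) = 0
h = -883713 (h = -478864 - 404849 = -883713)
1/((Y(-193, 494)/((326960/475774)) + H(-449, 355)/(-438316)) + h) = 1/((-21/(326960/475774) + 0/(-438316)) - 883713) = 1/((-21/(326960*(1/475774)) + 0*(-1/438316)) - 883713) = 1/((-21/163480/237887 + 0) - 883713) = 1/((-21*237887/163480 + 0) - 883713) = 1/((-4995627/163480 + 0) - 883713) = 1/(-4995627/163480 - 883713) = 1/(-144474396867/163480) = -163480/144474396867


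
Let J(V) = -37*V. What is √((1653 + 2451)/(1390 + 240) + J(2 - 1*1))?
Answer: I*√22903945/815 ≈ 5.8722*I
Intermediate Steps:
√((1653 + 2451)/(1390 + 240) + J(2 - 1*1)) = √((1653 + 2451)/(1390 + 240) - 37*(2 - 1*1)) = √(4104/1630 - 37*(2 - 1)) = √(4104*(1/1630) - 37*1) = √(2052/815 - 37) = √(-28103/815) = I*√22903945/815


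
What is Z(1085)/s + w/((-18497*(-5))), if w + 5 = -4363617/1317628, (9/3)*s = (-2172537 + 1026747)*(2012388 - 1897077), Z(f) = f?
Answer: -6892222779675263/76669139213912332620 ≈ -8.9896e-5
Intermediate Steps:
s = -44040730230 (s = ((-2172537 + 1026747)*(2012388 - 1897077))/3 = (-1145790*115311)/3 = (1/3)*(-132122190690) = -44040730230)
w = -10951757/1317628 (w = -5 - 4363617/1317628 = -10951757/1317628 ≈ -8.3117)
Z(1085)/s + w/((-18497*(-5))) = 1085/(-44040730230) - 10951757/(1317628*((-18497*(-5)))) = 1085*(-1/44040730230) - 10951757/1317628/92485 = -31/1258306578 - 10951757/1317628*1/92485 = -31/1258306578 - 10951757/121860825580 = -6892222779675263/76669139213912332620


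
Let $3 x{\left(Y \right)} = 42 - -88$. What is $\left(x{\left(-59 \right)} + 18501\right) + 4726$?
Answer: $\frac{69811}{3} \approx 23270.0$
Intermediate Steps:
$x{\left(Y \right)} = \frac{130}{3}$ ($x{\left(Y \right)} = \frac{42 - -88}{3} = \frac{42 + 88}{3} = \frac{1}{3} \cdot 130 = \frac{130}{3}$)
$\left(x{\left(-59 \right)} + 18501\right) + 4726 = \left(\frac{130}{3} + 18501\right) + 4726 = \frac{55633}{3} + 4726 = \frac{69811}{3}$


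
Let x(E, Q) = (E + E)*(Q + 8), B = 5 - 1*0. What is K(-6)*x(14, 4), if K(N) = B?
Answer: 1680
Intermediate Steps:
B = 5 (B = 5 + 0 = 5)
x(E, Q) = 2*E*(8 + Q) (x(E, Q) = (2*E)*(8 + Q) = 2*E*(8 + Q))
K(N) = 5
K(-6)*x(14, 4) = 5*(2*14*(8 + 4)) = 5*(2*14*12) = 5*336 = 1680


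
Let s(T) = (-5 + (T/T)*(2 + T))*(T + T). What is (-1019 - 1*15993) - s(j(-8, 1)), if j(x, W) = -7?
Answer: -17152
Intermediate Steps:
s(T) = 2*T*(-3 + T) (s(T) = (-5 + 1*(2 + T))*(2*T) = (-5 + (2 + T))*(2*T) = (-3 + T)*(2*T) = 2*T*(-3 + T))
(-1019 - 1*15993) - s(j(-8, 1)) = (-1019 - 1*15993) - 2*(-7)*(-3 - 7) = (-1019 - 15993) - 2*(-7)*(-10) = -17012 - 1*140 = -17012 - 140 = -17152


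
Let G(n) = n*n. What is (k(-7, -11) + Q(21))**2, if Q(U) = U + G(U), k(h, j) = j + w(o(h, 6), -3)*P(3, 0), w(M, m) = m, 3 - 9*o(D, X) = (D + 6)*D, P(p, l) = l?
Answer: 203401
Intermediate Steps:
o(D, X) = 1/3 - D*(6 + D)/9 (o(D, X) = 1/3 - (D + 6)*D/9 = 1/3 - (6 + D)*D/9 = 1/3 - D*(6 + D)/9)
G(n) = n**2
k(h, j) = j (k(h, j) = j - 3*0 = j + 0 = j)
Q(U) = U + U**2
(k(-7, -11) + Q(21))**2 = (-11 + 21*(1 + 21))**2 = (-11 + 21*22)**2 = (-11 + 462)**2 = 451**2 = 203401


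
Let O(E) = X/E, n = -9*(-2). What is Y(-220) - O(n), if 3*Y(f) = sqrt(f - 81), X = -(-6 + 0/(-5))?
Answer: -1/3 + I*sqrt(301)/3 ≈ -0.33333 + 5.7831*I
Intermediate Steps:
n = 18
X = 6 (X = -(-6 + 0*(-1/5)) = -(-6 + 0) = -1*(-6) = 6)
Y(f) = sqrt(-81 + f)/3 (Y(f) = sqrt(f - 81)/3 = sqrt(-81 + f)/3)
O(E) = 6/E
Y(-220) - O(n) = sqrt(-81 - 220)/3 - 6/18 = sqrt(-301)/3 - 6/18 = (I*sqrt(301))/3 - 1*1/3 = I*sqrt(301)/3 - 1/3 = -1/3 + I*sqrt(301)/3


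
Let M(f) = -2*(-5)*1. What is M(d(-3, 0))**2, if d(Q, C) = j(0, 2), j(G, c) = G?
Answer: 100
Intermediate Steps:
d(Q, C) = 0
M(f) = 10 (M(f) = 10*1 = 10)
M(d(-3, 0))**2 = 10**2 = 100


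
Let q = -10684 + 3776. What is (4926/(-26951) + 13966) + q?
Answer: 190215232/26951 ≈ 7057.8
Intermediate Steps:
q = -6908
(4926/(-26951) + 13966) + q = (4926/(-26951) + 13966) - 6908 = (4926*(-1/26951) + 13966) - 6908 = (-4926/26951 + 13966) - 6908 = 376392740/26951 - 6908 = 190215232/26951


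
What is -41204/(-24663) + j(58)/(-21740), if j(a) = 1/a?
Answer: 51954923017/31098069960 ≈ 1.6707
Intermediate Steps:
-41204/(-24663) + j(58)/(-21740) = -41204/(-24663) + 1/(58*(-21740)) = -41204*(-1/24663) + (1/58)*(-1/21740) = 41204/24663 - 1/1260920 = 51954923017/31098069960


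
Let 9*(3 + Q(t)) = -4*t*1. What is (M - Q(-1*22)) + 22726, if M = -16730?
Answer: 53903/9 ≈ 5989.2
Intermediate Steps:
Q(t) = -3 - 4*t/9 (Q(t) = -3 + (-4*t*1)/9 = -3 + (-4*t)/9 = -3 - 4*t/9)
(M - Q(-1*22)) + 22726 = (-16730 - (-3 - (-4)*22/9)) + 22726 = (-16730 - (-3 - 4/9*(-22))) + 22726 = (-16730 - (-3 + 88/9)) + 22726 = (-16730 - 1*61/9) + 22726 = (-16730 - 61/9) + 22726 = -150631/9 + 22726 = 53903/9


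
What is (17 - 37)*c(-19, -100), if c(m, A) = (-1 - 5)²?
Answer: -720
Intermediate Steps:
c(m, A) = 36 (c(m, A) = (-6)² = 36)
(17 - 37)*c(-19, -100) = (17 - 37)*36 = -20*36 = -720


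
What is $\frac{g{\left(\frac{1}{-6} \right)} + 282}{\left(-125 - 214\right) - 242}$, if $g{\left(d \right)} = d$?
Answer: $- \frac{1691}{3486} \approx -0.48508$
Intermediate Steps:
$\frac{g{\left(\frac{1}{-6} \right)} + 282}{\left(-125 - 214\right) - 242} = \frac{\frac{1}{-6} + 282}{\left(-125 - 214\right) - 242} = \frac{- \frac{1}{6} + 282}{\left(-125 - 214\right) - 242} = \frac{1691}{6 \left(-339 - 242\right)} = \frac{1691}{6 \left(-581\right)} = \frac{1691}{6} \left(- \frac{1}{581}\right) = - \frac{1691}{3486}$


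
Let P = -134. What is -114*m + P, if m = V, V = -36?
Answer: 3970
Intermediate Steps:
m = -36
-114*m + P = -114*(-36) - 134 = 4104 - 134 = 3970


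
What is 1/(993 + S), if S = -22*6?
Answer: 1/861 ≈ 0.0011614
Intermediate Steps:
S = -132
1/(993 + S) = 1/(993 - 132) = 1/861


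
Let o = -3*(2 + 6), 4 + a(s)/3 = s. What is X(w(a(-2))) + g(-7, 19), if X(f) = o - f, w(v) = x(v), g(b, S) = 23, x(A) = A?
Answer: 17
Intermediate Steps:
a(s) = -12 + 3*s
w(v) = v
o = -24 (o = -3*8 = -24)
X(f) = -24 - f
X(w(a(-2))) + g(-7, 19) = (-24 - (-12 + 3*(-2))) + 23 = (-24 - (-12 - 6)) + 23 = (-24 - 1*(-18)) + 23 = (-24 + 18) + 23 = -6 + 23 = 17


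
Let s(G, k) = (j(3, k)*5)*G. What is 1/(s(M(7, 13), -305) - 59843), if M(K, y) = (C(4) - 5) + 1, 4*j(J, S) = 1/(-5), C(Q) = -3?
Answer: -4/239365 ≈ -1.6711e-5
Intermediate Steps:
j(J, S) = -1/20 (j(J, S) = (1/4)/(-5) = (1/4)*(-1/5) = -1/20)
M(K, y) = -7 (M(K, y) = (-3 - 5) + 1 = -8 + 1 = -7)
s(G, k) = -G/4 (s(G, k) = (-1/20*5)*G = -G/4)
1/(s(M(7, 13), -305) - 59843) = 1/(-1/4*(-7) - 59843) = 1/(7/4 - 59843) = 1/(-239365/4) = -4/239365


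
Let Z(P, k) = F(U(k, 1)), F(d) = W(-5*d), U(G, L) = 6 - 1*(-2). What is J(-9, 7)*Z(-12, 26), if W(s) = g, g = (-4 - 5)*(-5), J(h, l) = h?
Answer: -405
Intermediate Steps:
U(G, L) = 8 (U(G, L) = 6 + 2 = 8)
g = 45 (g = -9*(-5) = 45)
W(s) = 45
F(d) = 45
Z(P, k) = 45
J(-9, 7)*Z(-12, 26) = -9*45 = -405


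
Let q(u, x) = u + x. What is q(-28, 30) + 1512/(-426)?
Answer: -110/71 ≈ -1.5493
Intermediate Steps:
q(-28, 30) + 1512/(-426) = (-28 + 30) + 1512/(-426) = 2 - 1/426*1512 = 2 - 252/71 = -110/71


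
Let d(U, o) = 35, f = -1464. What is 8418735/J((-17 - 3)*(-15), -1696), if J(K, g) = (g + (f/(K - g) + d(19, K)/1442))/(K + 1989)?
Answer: -132059344997034/11627435 ≈ -1.1358e+7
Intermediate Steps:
J(K, g) = (5/206 + g - 1464/(K - g))/(1989 + K) (J(K, g) = (g + (-1464/(K - g) + 35/1442))/(K + 1989) = (g + (-1464/(K - g) + 35*(1/1442)))/(1989 + K) = (g + (-1464/(K - g) + 5/206))/(1989 + K) = (g + (5/206 - 1464/(K - g)))/(1989 + K) = (5/206 + g - 1464/(K - g))/(1989 + K))
8418735/J((-17 - 3)*(-15), -1696) = 8418735/(((-1464 - 1*(-1696)² - 5/206*(-1696) + 5*((-17 - 3)*(-15))/206 + ((-17 - 3)*(-15))*(-1696))/(((-17 - 3)*(-15))² - 1989*(-1696) + 1989*((-17 - 3)*(-15)) - 1*(-17 - 3)*(-15)*(-1696)))) = 8418735/(((-1464 - 1*2876416 + 4240/103 + 5*(-20*(-15))/206 - 20*(-15)*(-1696))/((-20*(-15))² + 3373344 + 1989*(-20*(-15)) - 1*(-20*(-15))*(-1696)))) = 8418735/(((-1464 - 2876416 + 4240/103 + (5/206)*300 + 300*(-1696))/(300² + 3373344 + 1989*300 - 1*300*(-1696)))) = 8418735/(((-1464 - 2876416 + 4240/103 + 750/103 - 508800)/(90000 + 3373344 + 596700 + 508800))) = 8418735/((-348823050/103/4568844)) = 8418735/(((1/4568844)*(-348823050/103))) = 8418735/(-58137175/78431822) = 8418735*(-78431822/58137175) = -132059344997034/11627435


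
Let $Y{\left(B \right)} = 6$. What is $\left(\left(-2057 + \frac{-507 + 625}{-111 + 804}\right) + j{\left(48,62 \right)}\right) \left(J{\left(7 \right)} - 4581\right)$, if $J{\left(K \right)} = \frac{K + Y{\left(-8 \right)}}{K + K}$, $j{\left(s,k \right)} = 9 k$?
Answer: $\frac{66601777369}{9702} \approx 6.8647 \cdot 10^{6}$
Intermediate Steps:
$J{\left(K \right)} = \frac{6 + K}{2 K}$ ($J{\left(K \right)} = \frac{K + 6}{K + K} = \frac{6 + K}{2 K}$)
$\left(\left(-2057 + \frac{-507 + 625}{-111 + 804}\right) + j{\left(48,62 \right)}\right) \left(J{\left(7 \right)} - 4581\right) = \left(\left(-2057 + \frac{-507 + 625}{-111 + 804}\right) + 9 \cdot 62\right) \left(\frac{6 + 7}{2 \cdot 7} - 4581\right) = \left(\left(-2057 + \frac{118}{693}\right) + 558\right) \left(\frac{1}{2} \cdot \frac{1}{7} \cdot 13 - 4581\right) = \left(\left(-2057 + 118 \cdot \frac{1}{693}\right) + 558\right) \left(\frac{13}{14} - 4581\right) = \left(\left(-2057 + \frac{118}{693}\right) + 558\right) \left(- \frac{64121}{14}\right) = \left(- \frac{1425383}{693} + 558\right) \left(- \frac{64121}{14}\right) = \left(- \frac{1038689}{693}\right) \left(- \frac{64121}{14}\right) = \frac{66601777369}{9702}$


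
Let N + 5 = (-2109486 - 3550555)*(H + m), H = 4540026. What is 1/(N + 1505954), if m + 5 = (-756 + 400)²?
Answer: -1/26414034451088 ≈ -3.7859e-14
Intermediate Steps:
m = 126731 (m = -5 + (-756 + 400)² = -5 + (-356)² = -5 + 126736 = 126731)
N = -26414035957042 (N = -5 + (-2109486 - 3550555)*(4540026 + 126731) = -5 - 5660041*4666757 = -5 - 26414035957037 = -26414035957042)
1/(N + 1505954) = 1/(-26414035957042 + 1505954) = 1/(-26414034451088) = -1/26414034451088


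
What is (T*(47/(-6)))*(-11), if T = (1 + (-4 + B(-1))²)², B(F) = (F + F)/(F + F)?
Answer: 25850/3 ≈ 8616.7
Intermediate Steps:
B(F) = 1 (B(F) = (2*F)/((2*F)) = (2*F)*(1/(2*F)) = 1)
T = 100 (T = (1 + (-4 + 1)²)² = (1 + (-3)²)² = (1 + 9)² = 10² = 100)
(T*(47/(-6)))*(-11) = (100*(47/(-6)))*(-11) = (100*(47*(-⅙)))*(-11) = (100*(-47/6))*(-11) = -2350/3*(-11) = 25850/3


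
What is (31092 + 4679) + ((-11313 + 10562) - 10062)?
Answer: 24958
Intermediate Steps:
(31092 + 4679) + ((-11313 + 10562) - 10062) = 35771 + (-751 - 10062) = 35771 - 10813 = 24958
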